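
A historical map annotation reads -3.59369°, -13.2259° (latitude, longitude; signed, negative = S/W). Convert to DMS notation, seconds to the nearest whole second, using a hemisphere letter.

3°35′37″ S, 13°13′33″ W

Latitude is negative → S; |value| = 3.593690
Latitude: 0.593690 × 60 = 35.62140′ → 35′, remainder × 60 = 37.28″
Longitude is negative → W; |value| = 13.225900
Longitude: 0.225900° → 13.55400′; 0.55400 × 60 = 33.24″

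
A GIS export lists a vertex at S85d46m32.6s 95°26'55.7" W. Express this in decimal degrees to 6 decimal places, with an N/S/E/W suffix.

85.775722° S, 95.448806° W

φ: 85 + 46/60 + 32.6/3600 = 85.7757222
Lon: 95 + 26/60 + 55.7/3600 = 95.4488056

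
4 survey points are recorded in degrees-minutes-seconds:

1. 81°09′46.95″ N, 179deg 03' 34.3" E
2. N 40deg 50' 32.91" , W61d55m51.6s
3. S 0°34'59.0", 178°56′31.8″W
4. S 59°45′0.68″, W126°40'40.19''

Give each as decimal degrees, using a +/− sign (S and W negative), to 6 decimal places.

1. 81.163042, 179.059528
2. 40.842475, -61.931000
3. -0.583056, -178.942167
4. -59.750189, -126.677831

Point 1:
  Lat: 81° + 9/60 + 46.95/3600 = 81 + 0.150000 + 0.013042 = 81.1630417
  N → positive
  Longitude: 179° + 3/60 + 34.3/3600 = 179 + 0.050000 + 0.009528 = 179.0595278
  E ⇒ keep positive
Point 2:
  Lat: 50′ + 32.91″ = 50.54850′; 40 + 50.54850/60 = 40.8424750
  N ⇒ keep positive
  Lon: 55′ + 51.6″ = 55.86000′; 61 + 55.86000/60 = 61.9310000
  W → negative
Point 3:
  Lat: 34′ + 59″ = 34.98333′; 0 + 34.98333/60 = 0.5830556
  S → negative
  λ: 178° + 56/60 + 31.8/3600 = 178 + 0.933333 + 0.008833 = 178.9421667
  W → negative
Point 4:
  Lat: 45′ + 0.68″ = 45.01133′; 59 + 45.01133/60 = 59.7501889
  S ⇒ negate
  Lon: 40′ + 40.19″ = 40.66983′; 126 + 40.66983/60 = 126.6778306
  hemisphere W, so the sign is −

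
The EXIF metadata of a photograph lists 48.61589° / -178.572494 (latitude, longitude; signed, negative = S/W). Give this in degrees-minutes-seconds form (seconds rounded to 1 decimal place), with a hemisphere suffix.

φ: whole degrees 48; 36.95340′ → 36′ and 57.204″
Longitude is negative → W; |value| = 178.572494
Lon: 0.572494° → 34.34964′; 0.34964 × 60 = 20.978″

48°36′57.2″ N, 178°34′21.0″ W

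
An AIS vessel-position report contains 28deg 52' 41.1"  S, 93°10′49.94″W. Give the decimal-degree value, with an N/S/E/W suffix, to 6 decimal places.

28.878083° S, 93.180539° W

φ: 28 + 52/60 + 41.1/3600 = 28.8780833
Longitude: 93 + 10/60 + 49.94/3600 = 93.1805389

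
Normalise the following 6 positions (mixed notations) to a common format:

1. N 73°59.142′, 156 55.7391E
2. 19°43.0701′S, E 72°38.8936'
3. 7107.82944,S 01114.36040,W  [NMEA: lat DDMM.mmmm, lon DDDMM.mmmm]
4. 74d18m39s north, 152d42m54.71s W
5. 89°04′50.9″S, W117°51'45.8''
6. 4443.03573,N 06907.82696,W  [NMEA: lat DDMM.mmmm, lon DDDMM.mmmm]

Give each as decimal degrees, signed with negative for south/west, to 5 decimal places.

1. 73.98570, 156.92899
2. -19.71784, 72.64823
3. -71.13049, -11.23934
4. 74.31083, -152.71520
5. -89.08081, -117.86272
6. 44.71726, -69.13045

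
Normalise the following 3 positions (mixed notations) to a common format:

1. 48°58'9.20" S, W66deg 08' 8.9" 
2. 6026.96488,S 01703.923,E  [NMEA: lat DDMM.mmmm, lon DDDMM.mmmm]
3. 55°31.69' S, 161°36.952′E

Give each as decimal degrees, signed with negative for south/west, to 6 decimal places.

1. -48.969222, -66.135806
2. -60.449415, 17.065383
3. -55.528167, 161.615867

Point 1:
  Lat: 48° + 58/60 + 9.2/3600 = 48 + 0.966667 + 0.002556 = 48.9692222
  hemisphere S, so the sign is −
  λ: 8′ + 8.9″ = 8.14833′; 66 + 8.14833/60 = 66.1358056
  W → negative
Point 2:
  Latitude: split at 2 digits → 60° and 26.96488′; 60 + 26.96488/60 = 60.4494147
  S ⇒ negate
  Lon: split at 3 digits → 017° and 3.923′; 17 + 3.923/60 = 17.0653833
  E ⇒ keep positive
Point 3:
  Lat: 31.69′ = 0.528167°; total 55.5281667
  hemisphere S, so the sign is −
  Lon: 161 + 36.952/60 = 161.6158667
  E ⇒ keep positive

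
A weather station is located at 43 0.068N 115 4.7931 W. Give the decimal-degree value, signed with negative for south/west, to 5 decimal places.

43.00113, -115.07989

Lat: 43 + 0.068/60 = 43.001133
N → positive
Longitude: 115 + 4.7931/60 = 115.079885
W → negative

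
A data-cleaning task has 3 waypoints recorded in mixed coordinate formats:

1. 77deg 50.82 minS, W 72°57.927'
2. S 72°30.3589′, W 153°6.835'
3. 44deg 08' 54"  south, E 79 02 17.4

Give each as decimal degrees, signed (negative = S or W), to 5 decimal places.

Point 1:
  Latitude: 50.82′ = 0.847000°; total 77.847000
  S ⇒ negate
  Longitude: 57.927′ = 0.965450°; total 72.965450
  hemisphere W, so the sign is −
Point 2:
  φ: 30.3589′ = 0.505982°; total 72.505982
  S ⇒ negate
  Lon: 153 + 6.835/60 = 153.113917
  W ⇒ negate
Point 3:
  Latitude: 8′ + 54″ = 8.90000′; 44 + 8.90000/60 = 44.148333
  hemisphere S, so the sign is −
  λ: 79° + 2/60 + 17.4/3600 = 79 + 0.033333 + 0.004833 = 79.038167
  E ⇒ keep positive

1. -77.84700, -72.96545
2. -72.50598, -153.11392
3. -44.14833, 79.03817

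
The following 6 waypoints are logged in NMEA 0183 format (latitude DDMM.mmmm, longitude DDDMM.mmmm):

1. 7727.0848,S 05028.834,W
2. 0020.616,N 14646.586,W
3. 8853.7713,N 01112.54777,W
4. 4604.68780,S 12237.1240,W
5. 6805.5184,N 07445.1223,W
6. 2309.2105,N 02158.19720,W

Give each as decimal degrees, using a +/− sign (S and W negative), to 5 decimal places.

Point 1:
  Latitude: split at 2 digits → 77° and 27.0848′; 77 + 27.0848/60 = 77.451413
  S ⇒ negate
  λ: degrees = first 3 digits = 50, minutes = 28.834; 50 + 28.834/60 = 50.480567
  W → negative
Point 2:
  Lat: degrees = first 2 digits = 0, minutes = 20.616; 0 + 20.616/60 = 0.343600
  N → positive
  Lon: split at 3 digits → 146° and 46.586′; 146 + 46.586/60 = 146.776433
  W ⇒ negate
Point 3:
  φ: split at 2 digits → 88° and 53.7713′; 88 + 53.7713/60 = 88.896188
  N ⇒ keep positive
  λ: degrees = first 3 digits = 11, minutes = 12.54777; 11 + 12.54777/60 = 11.209130
  W ⇒ negate
Point 4:
  Latitude: split at 2 digits → 46° and 4.6878′; 46 + 4.6878/60 = 46.078130
  S ⇒ negate
  λ: split at 3 digits → 122° and 37.124′; 122 + 37.124/60 = 122.618733
  W ⇒ negate
Point 5:
  φ: degrees = first 2 digits = 68, minutes = 5.5184; 68 + 5.5184/60 = 68.091973
  N ⇒ keep positive
  λ: split at 3 digits → 074° and 45.1223′; 74 + 45.1223/60 = 74.752038
  hemisphere W, so the sign is −
Point 6:
  Lat: degrees = first 2 digits = 23, minutes = 9.2105; 23 + 9.2105/60 = 23.153508
  N ⇒ keep positive
  Lon: split at 3 digits → 021° and 58.1972′; 21 + 58.1972/60 = 21.969953
  W ⇒ negate

1. -77.45141, -50.48057
2. 0.34360, -146.77643
3. 88.89619, -11.20913
4. -46.07813, -122.61873
5. 68.09197, -74.75204
6. 23.15351, -21.96995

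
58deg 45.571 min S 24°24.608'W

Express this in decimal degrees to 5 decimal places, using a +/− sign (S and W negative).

Latitude: 45.571′ = 0.759517°; total 58.759517
S ⇒ negate
λ: 24 + 24.608/60 = 24.410133
W → negative

-58.75952, -24.41013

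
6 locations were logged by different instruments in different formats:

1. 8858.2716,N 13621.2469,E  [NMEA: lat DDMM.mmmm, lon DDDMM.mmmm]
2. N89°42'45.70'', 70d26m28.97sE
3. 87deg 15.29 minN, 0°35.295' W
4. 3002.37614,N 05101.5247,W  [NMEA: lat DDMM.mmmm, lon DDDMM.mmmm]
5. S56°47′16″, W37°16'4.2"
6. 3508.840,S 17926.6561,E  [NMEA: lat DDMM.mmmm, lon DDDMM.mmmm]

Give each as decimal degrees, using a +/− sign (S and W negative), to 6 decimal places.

1. 88.971193, 136.354115
2. 89.712694, 70.441381
3. 87.254833, -0.588250
4. 30.039602, -51.025412
5. -56.787778, -37.267833
6. -35.147333, 179.444268

Point 1:
  φ: split at 2 digits → 88° and 58.2716′; 88 + 58.2716/60 = 88.9711933
  N ⇒ keep positive
  Lon: split at 3 digits → 136° and 21.2469′; 136 + 21.2469/60 = 136.3541150
  E → positive
Point 2:
  Lat: 42′ + 45.7″ = 42.76167′; 89 + 42.76167/60 = 89.7126944
  N → positive
  Lon: 70° + 26/60 + 28.97/3600 = 70 + 0.433333 + 0.008047 = 70.4413806
  E → positive
Point 3:
  φ: 15.29′ = 0.254833°; total 87.2548333
  N → positive
  Longitude: 0 + 35.295/60 = 0.5882500
  hemisphere W, so the sign is −
Point 4:
  Lat: split at 2 digits → 30° and 2.37614′; 30 + 2.37614/60 = 30.0396023
  N ⇒ keep positive
  Longitude: degrees = first 3 digits = 51, minutes = 1.5247; 51 + 1.5247/60 = 51.0254117
  W → negative
Point 5:
  φ: 47′ + 16″ = 47.26667′; 56 + 47.26667/60 = 56.7877778
  S → negative
  λ: 37 + 16/60 + 4.2/3600 = 37.2678333
  W → negative
Point 6:
  Lat: split at 2 digits → 35° and 8.84′; 35 + 8.84/60 = 35.1473333
  hemisphere S, so the sign is −
  Longitude: split at 3 digits → 179° and 26.6561′; 179 + 26.6561/60 = 179.4442683
  E → positive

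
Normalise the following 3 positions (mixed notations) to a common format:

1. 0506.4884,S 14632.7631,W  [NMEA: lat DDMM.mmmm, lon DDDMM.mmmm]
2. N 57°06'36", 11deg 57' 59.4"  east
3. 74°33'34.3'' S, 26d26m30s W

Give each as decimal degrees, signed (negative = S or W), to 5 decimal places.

1. -5.10814, -146.54605
2. 57.11000, 11.96650
3. -74.55953, -26.44167

Point 1:
  Latitude: split at 2 digits → 05° and 6.4884′; 5 + 6.4884/60 = 5.108140
  S ⇒ negate
  Lon: split at 3 digits → 146° and 32.7631′; 146 + 32.7631/60 = 146.546052
  W → negative
Point 2:
  Latitude: 6′ + 36″ = 6.60000′; 57 + 6.60000/60 = 57.110000
  N ⇒ keep positive
  λ: 57′ + 59.4″ = 57.99000′; 11 + 57.99000/60 = 11.966500
  E → positive
Point 3:
  φ: 74 + 33/60 + 34.3/3600 = 74.559528
  S ⇒ negate
  Longitude: 26′ + 30″ = 26.50000′; 26 + 26.50000/60 = 26.441667
  W ⇒ negate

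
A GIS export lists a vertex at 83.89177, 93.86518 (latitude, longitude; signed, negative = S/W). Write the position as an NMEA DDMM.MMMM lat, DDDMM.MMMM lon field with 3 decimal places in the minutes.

8353.506,N / 09351.911,E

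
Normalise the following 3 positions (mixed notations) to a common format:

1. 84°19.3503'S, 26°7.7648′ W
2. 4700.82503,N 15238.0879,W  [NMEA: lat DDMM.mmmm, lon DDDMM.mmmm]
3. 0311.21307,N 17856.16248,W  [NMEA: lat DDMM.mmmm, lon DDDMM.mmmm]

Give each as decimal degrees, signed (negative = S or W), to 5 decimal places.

Point 1:
  Latitude: 84 + 19.3503/60 = 84.322505
  S → negative
  Lon: 26 + 7.7648/60 = 26.129413
  hemisphere W, so the sign is −
Point 2:
  Lat: degrees = first 2 digits = 47, minutes = 0.82503; 47 + 0.82503/60 = 47.013751
  N ⇒ keep positive
  Longitude: split at 3 digits → 152° and 38.0879′; 152 + 38.0879/60 = 152.634798
  W ⇒ negate
Point 3:
  Lat: degrees = first 2 digits = 3, minutes = 11.21307; 3 + 11.21307/60 = 3.186885
  N ⇒ keep positive
  Lon: split at 3 digits → 178° and 56.16248′; 178 + 56.16248/60 = 178.936041
  hemisphere W, so the sign is −

1. -84.32251, -26.12941
2. 47.01375, -152.63480
3. 3.18688, -178.93604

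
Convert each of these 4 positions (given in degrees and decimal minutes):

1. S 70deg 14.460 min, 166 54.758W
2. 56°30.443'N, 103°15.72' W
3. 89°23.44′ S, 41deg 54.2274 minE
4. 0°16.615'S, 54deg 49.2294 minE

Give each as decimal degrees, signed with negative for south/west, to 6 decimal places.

1. -70.241000, -166.912633
2. 56.507383, -103.262000
3. -89.390667, 41.903790
4. -0.276917, 54.820490

Point 1:
  Lat: 14.46′ = 0.241000°; total 70.2410000
  hemisphere S, so the sign is −
  Longitude: 54.758′ = 0.912633°; total 166.9126333
  hemisphere W, so the sign is −
Point 2:
  φ: 30.443′ = 0.507383°; total 56.5073833
  N ⇒ keep positive
  λ: 103 + 15.72/60 = 103.2620000
  hemisphere W, so the sign is −
Point 3:
  φ: 89 + 23.44/60 = 89.3906667
  hemisphere S, so the sign is −
  Longitude: 54.2274′ = 0.903790°; total 41.9037900
  E → positive
Point 4:
  φ: 16.615′ = 0.276917°; total 0.2769167
  S → negative
  λ: 49.2294′ = 0.820490°; total 54.8204900
  E → positive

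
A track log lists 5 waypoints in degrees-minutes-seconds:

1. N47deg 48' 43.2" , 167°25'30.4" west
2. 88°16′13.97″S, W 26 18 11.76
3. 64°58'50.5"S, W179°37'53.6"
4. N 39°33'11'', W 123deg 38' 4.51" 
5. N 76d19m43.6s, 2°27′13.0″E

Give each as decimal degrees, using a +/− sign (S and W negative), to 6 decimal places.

1. 47.812000, -167.425111
2. -88.270547, -26.303267
3. -64.980694, -179.631556
4. 39.553056, -123.634586
5. 76.328778, 2.453611

Point 1:
  Lat: 47° + 48/60 + 43.2/3600 = 47 + 0.800000 + 0.012000 = 47.8120000
  N ⇒ keep positive
  Longitude: 167 + 25/60 + 30.4/3600 = 167.4251111
  hemisphere W, so the sign is −
Point 2:
  Lat: 88 + 16/60 + 13.97/3600 = 88.2705472
  S ⇒ negate
  λ: 26° + 18/60 + 11.76/3600 = 26 + 0.300000 + 0.003267 = 26.3032667
  hemisphere W, so the sign is −
Point 3:
  Lat: 58′ + 50.5″ = 58.84167′; 64 + 58.84167/60 = 64.9806944
  hemisphere S, so the sign is −
  Lon: 179 + 37/60 + 53.6/3600 = 179.6315556
  hemisphere W, so the sign is −
Point 4:
  Lat: 33′ + 11″ = 33.18333′; 39 + 33.18333/60 = 39.5530556
  N ⇒ keep positive
  λ: 123° + 38/60 + 4.51/3600 = 123 + 0.633333 + 0.001253 = 123.6345861
  hemisphere W, so the sign is −
Point 5:
  Lat: 19′ + 43.6″ = 19.72667′; 76 + 19.72667/60 = 76.3287778
  N → positive
  λ: 2° + 27/60 + 13/3600 = 2 + 0.450000 + 0.003611 = 2.4536111
  E → positive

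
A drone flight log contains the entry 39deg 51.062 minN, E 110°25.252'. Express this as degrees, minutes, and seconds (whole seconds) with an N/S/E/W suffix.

39°51′4″ N, 110°25′15″ E

Latitude: 51.06200′ → 51′ and 0.06200 × 60 = 3.72″
Lon: fractional minutes 0.25200 × 60 = 15.12″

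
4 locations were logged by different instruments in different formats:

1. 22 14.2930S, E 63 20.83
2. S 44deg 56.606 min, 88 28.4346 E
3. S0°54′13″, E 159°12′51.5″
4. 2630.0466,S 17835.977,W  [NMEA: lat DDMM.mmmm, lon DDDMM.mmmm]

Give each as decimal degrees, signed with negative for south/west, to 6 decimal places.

Point 1:
  Latitude: 14.293′ = 0.238217°; total 22.2382167
  hemisphere S, so the sign is −
  Lon: 63 + 20.83/60 = 63.3471667
  E → positive
Point 2:
  Latitude: 56.606′ = 0.943433°; total 44.9434333
  S ⇒ negate
  Lon: 88 + 28.4346/60 = 88.4739100
  E ⇒ keep positive
Point 3:
  φ: 0 + 54/60 + 13/3600 = 0.9036111
  S ⇒ negate
  Lon: 159° + 12/60 + 51.5/3600 = 159 + 0.200000 + 0.014306 = 159.2143056
  E → positive
Point 4:
  φ: split at 2 digits → 26° and 30.0466′; 26 + 30.0466/60 = 26.5007767
  S → negative
  Lon: degrees = first 3 digits = 178, minutes = 35.977; 178 + 35.977/60 = 178.5996167
  W ⇒ negate

1. -22.238217, 63.347167
2. -44.943433, 88.473910
3. -0.903611, 159.214306
4. -26.500777, -178.599617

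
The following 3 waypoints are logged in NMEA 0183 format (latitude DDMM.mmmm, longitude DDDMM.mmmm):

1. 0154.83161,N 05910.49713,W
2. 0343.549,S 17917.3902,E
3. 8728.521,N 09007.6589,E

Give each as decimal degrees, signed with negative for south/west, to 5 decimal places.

Point 1:
  Lat: split at 2 digits → 01° and 54.83161′; 1 + 54.83161/60 = 1.913860
  N ⇒ keep positive
  Longitude: split at 3 digits → 059° and 10.49713′; 59 + 10.49713/60 = 59.174952
  hemisphere W, so the sign is −
Point 2:
  Latitude: degrees = first 2 digits = 3, minutes = 43.549; 3 + 43.549/60 = 3.725817
  hemisphere S, so the sign is −
  Longitude: split at 3 digits → 179° and 17.3902′; 179 + 17.3902/60 = 179.289837
  E ⇒ keep positive
Point 3:
  Latitude: degrees = first 2 digits = 87, minutes = 28.521; 87 + 28.521/60 = 87.475350
  N ⇒ keep positive
  Lon: degrees = first 3 digits = 90, minutes = 7.6589; 90 + 7.6589/60 = 90.127648
  E ⇒ keep positive

1. 1.91386, -59.17495
2. -3.72582, 179.28984
3. 87.47535, 90.12765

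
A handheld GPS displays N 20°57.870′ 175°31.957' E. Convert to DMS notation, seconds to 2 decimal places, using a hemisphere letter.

20°57′52.20″ N, 175°31′57.42″ E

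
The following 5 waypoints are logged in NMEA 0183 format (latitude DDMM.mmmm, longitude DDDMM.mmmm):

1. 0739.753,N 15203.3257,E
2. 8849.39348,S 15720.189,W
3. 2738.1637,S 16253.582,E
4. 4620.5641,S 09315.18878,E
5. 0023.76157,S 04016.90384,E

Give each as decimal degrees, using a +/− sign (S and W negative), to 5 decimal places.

Point 1:
  φ: split at 2 digits → 07° and 39.753′; 7 + 39.753/60 = 7.662550
  N → positive
  λ: split at 3 digits → 152° and 3.3257′; 152 + 3.3257/60 = 152.055428
  E → positive
Point 2:
  φ: degrees = first 2 digits = 88, minutes = 49.39348; 88 + 49.39348/60 = 88.823225
  S → negative
  Longitude: split at 3 digits → 157° and 20.189′; 157 + 20.189/60 = 157.336483
  W → negative
Point 3:
  Latitude: degrees = first 2 digits = 27, minutes = 38.1637; 27 + 38.1637/60 = 27.636062
  S → negative
  λ: degrees = first 3 digits = 162, minutes = 53.582; 162 + 53.582/60 = 162.893033
  E → positive
Point 4:
  Latitude: split at 2 digits → 46° and 20.5641′; 46 + 20.5641/60 = 46.342735
  S → negative
  Longitude: degrees = first 3 digits = 93, minutes = 15.18878; 93 + 15.18878/60 = 93.253146
  E ⇒ keep positive
Point 5:
  φ: split at 2 digits → 00° and 23.76157′; 0 + 23.76157/60 = 0.396026
  S ⇒ negate
  Longitude: split at 3 digits → 040° and 16.90384′; 40 + 16.90384/60 = 40.281731
  E ⇒ keep positive

1. 7.66255, 152.05543
2. -88.82322, -157.33648
3. -27.63606, 162.89303
4. -46.34274, 93.25315
5. -0.39603, 40.28173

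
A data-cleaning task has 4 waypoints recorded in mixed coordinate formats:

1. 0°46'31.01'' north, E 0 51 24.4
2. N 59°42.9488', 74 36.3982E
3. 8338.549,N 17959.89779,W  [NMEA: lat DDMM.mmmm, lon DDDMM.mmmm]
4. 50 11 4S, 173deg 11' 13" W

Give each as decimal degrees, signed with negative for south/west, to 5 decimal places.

Point 1:
  Latitude: 46′ + 31.01″ = 46.51683′; 0 + 46.51683/60 = 0.775281
  N ⇒ keep positive
  Lon: 51′ + 24.4″ = 51.40667′; 0 + 51.40667/60 = 0.856778
  E → positive
Point 2:
  Latitude: 42.9488′ = 0.715813°; total 59.715813
  N → positive
  λ: 74 + 36.3982/60 = 74.606637
  E → positive
Point 3:
  Lat: split at 2 digits → 83° and 38.549′; 83 + 38.549/60 = 83.642483
  N ⇒ keep positive
  Longitude: split at 3 digits → 179° and 59.89779′; 179 + 59.89779/60 = 179.998297
  W ⇒ negate
Point 4:
  φ: 50° + 11/60 + 4/3600 = 50 + 0.183333 + 0.001111 = 50.184444
  S ⇒ negate
  Lon: 173 + 11/60 + 13/3600 = 173.186944
  hemisphere W, so the sign is −

1. 0.77528, 0.85678
2. 59.71581, 74.60664
3. 83.64248, -179.99830
4. -50.18444, -173.18694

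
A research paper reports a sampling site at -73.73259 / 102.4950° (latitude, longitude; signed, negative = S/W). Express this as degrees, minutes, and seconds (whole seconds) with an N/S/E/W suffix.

73°43′57″ S, 102°29′42″ E

Latitude is negative → S; |value| = 73.732590
Latitude: whole degrees 73; 43.95540′ → 43′ and 57.32″
Longitude: 0.495000° → 29.70000′; 0.70000 × 60 = 42.00″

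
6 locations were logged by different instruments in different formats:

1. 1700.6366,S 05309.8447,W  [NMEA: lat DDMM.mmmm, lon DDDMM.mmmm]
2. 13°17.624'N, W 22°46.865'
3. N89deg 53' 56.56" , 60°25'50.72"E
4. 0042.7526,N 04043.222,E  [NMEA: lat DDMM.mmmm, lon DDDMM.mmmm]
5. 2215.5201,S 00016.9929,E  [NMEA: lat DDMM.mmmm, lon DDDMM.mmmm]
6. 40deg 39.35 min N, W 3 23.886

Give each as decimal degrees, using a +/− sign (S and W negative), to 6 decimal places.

1. -17.010610, -53.164078
2. 13.293733, -22.781083
3. 89.899044, 60.430756
4. 0.712543, 40.720367
5. -22.258668, 0.283215
6. 40.655833, -3.398100

Point 1:
  Lat: degrees = first 2 digits = 17, minutes = 0.6366; 17 + 0.6366/60 = 17.0106100
  hemisphere S, so the sign is −
  Lon: split at 3 digits → 053° and 9.8447′; 53 + 9.8447/60 = 53.1640783
  hemisphere W, so the sign is −
Point 2:
  φ: 13 + 17.624/60 = 13.2937333
  N → positive
  λ: 46.865′ = 0.781083°; total 22.7810833
  W ⇒ negate
Point 3:
  Latitude: 89 + 53/60 + 56.56/3600 = 89.8990444
  N → positive
  Longitude: 25′ + 50.72″ = 25.84533′; 60 + 25.84533/60 = 60.4307556
  E ⇒ keep positive
Point 4:
  Lat: split at 2 digits → 00° and 42.7526′; 0 + 42.7526/60 = 0.7125433
  N ⇒ keep positive
  Lon: split at 3 digits → 040° and 43.222′; 40 + 43.222/60 = 40.7203667
  E → positive
Point 5:
  φ: degrees = first 2 digits = 22, minutes = 15.5201; 22 + 15.5201/60 = 22.2586683
  S ⇒ negate
  Lon: degrees = first 3 digits = 0, minutes = 16.9929; 0 + 16.9929/60 = 0.2832150
  E → positive
Point 6:
  φ: 40 + 39.35/60 = 40.6558333
  N → positive
  Lon: 3 + 23.886/60 = 3.3981000
  hemisphere W, so the sign is −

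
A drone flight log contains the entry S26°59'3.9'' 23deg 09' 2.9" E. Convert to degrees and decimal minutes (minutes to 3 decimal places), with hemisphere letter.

Lat: 59 + 3.9/60 = 59.06500′
Lon: 9 + 2.9/60 = 9.04833′

26° 59.065′ S, 23° 9.048′ E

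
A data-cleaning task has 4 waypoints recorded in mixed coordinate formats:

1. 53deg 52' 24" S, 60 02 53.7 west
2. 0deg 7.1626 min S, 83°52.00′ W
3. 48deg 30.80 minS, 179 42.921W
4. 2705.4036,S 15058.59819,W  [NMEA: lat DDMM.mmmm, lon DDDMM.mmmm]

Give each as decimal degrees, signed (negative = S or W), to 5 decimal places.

1. -53.87333, -60.04825
2. -0.11938, -83.86667
3. -48.51333, -179.71535
4. -27.09006, -150.97664

Point 1:
  Latitude: 53 + 52/60 + 24/3600 = 53.873333
  S ⇒ negate
  λ: 2′ + 53.7″ = 2.89500′; 60 + 2.89500/60 = 60.048250
  W ⇒ negate
Point 2:
  φ: 7.1626′ = 0.119377°; total 0.119377
  S ⇒ negate
  Lon: 52′ = 0.866667°; total 83.866667
  W → negative
Point 3:
  Latitude: 48 + 30.8/60 = 48.513333
  hemisphere S, so the sign is −
  Lon: 179 + 42.921/60 = 179.715350
  W → negative
Point 4:
  φ: degrees = first 2 digits = 27, minutes = 5.4036; 27 + 5.4036/60 = 27.090060
  S → negative
  Lon: degrees = first 3 digits = 150, minutes = 58.59819; 150 + 58.59819/60 = 150.976637
  hemisphere W, so the sign is −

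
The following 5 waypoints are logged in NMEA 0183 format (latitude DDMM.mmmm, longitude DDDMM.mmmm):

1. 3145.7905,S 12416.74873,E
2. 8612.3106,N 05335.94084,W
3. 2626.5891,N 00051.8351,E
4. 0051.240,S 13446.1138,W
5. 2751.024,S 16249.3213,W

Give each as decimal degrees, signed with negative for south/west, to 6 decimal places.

1. -31.763175, 124.279146
2. 86.205177, -53.599014
3. 26.443152, 0.863918
4. -0.854000, -134.768563
5. -27.850400, -162.822022

Point 1:
  φ: degrees = first 2 digits = 31, minutes = 45.7905; 31 + 45.7905/60 = 31.7631750
  S ⇒ negate
  Longitude: split at 3 digits → 124° and 16.74873′; 124 + 16.74873/60 = 124.2791455
  E → positive
Point 2:
  φ: split at 2 digits → 86° and 12.3106′; 86 + 12.3106/60 = 86.2051767
  N → positive
  λ: degrees = first 3 digits = 53, minutes = 35.94084; 53 + 35.94084/60 = 53.5990140
  hemisphere W, so the sign is −
Point 3:
  φ: degrees = first 2 digits = 26, minutes = 26.5891; 26 + 26.5891/60 = 26.4431517
  N → positive
  Lon: split at 3 digits → 000° and 51.8351′; 0 + 51.8351/60 = 0.8639183
  E → positive
Point 4:
  Latitude: degrees = first 2 digits = 0, minutes = 51.24; 0 + 51.24/60 = 0.8540000
  S ⇒ negate
  Lon: degrees = first 3 digits = 134, minutes = 46.1138; 134 + 46.1138/60 = 134.7685633
  hemisphere W, so the sign is −
Point 5:
  φ: degrees = first 2 digits = 27, minutes = 51.024; 27 + 51.024/60 = 27.8504000
  hemisphere S, so the sign is −
  Lon: split at 3 digits → 162° and 49.3213′; 162 + 49.3213/60 = 162.8220217
  hemisphere W, so the sign is −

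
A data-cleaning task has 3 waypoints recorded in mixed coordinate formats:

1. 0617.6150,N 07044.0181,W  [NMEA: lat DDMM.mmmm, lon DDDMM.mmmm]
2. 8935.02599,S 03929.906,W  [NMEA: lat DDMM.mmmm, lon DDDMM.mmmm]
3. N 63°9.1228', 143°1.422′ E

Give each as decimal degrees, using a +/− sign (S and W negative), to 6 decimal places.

Point 1:
  Lat: split at 2 digits → 06° and 17.615′; 6 + 17.615/60 = 6.2935833
  N ⇒ keep positive
  Lon: split at 3 digits → 070° and 44.0181′; 70 + 44.0181/60 = 70.7336350
  hemisphere W, so the sign is −
Point 2:
  Latitude: degrees = first 2 digits = 89, minutes = 35.02599; 89 + 35.02599/60 = 89.5837665
  S ⇒ negate
  Lon: split at 3 digits → 039° and 29.906′; 39 + 29.906/60 = 39.4984333
  W → negative
Point 3:
  φ: 63 + 9.1228/60 = 63.1520467
  N → positive
  Longitude: 1.422′ = 0.023700°; total 143.0237000
  E ⇒ keep positive

1. 6.293583, -70.733635
2. -89.583767, -39.498433
3. 63.152047, 143.023700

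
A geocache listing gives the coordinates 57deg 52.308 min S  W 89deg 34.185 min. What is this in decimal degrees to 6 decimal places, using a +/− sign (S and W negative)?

-57.871800, -89.569750

Lat: 57 + 52.308/60 = 57.8718000
S → negative
λ: 89 + 34.185/60 = 89.5697500
W → negative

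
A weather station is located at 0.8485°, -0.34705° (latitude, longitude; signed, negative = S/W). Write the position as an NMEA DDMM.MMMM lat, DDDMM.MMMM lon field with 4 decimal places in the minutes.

0050.9100,N / 00020.8230,W

φ: minutes = (0.848500 − 0) × 60 = 50.910000
Longitude is negative → W; |value| = 0.347050
λ: 0° + 0.347050 × 60 = 0° 20.823000′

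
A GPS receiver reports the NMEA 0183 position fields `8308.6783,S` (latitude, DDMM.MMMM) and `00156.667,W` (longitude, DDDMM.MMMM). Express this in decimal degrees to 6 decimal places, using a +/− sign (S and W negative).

-83.144638, -1.944450

Lat: split at 2 digits → 83° and 8.6783′; 83 + 8.6783/60 = 83.1446383
S → negative
Longitude: split at 3 digits → 001° and 56.667′; 1 + 56.667/60 = 1.9444500
W ⇒ negate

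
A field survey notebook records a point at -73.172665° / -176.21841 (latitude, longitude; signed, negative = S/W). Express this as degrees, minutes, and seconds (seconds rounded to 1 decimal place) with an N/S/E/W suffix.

73°10′21.6″ S, 176°13′6.3″ W

Latitude is negative → S; |value| = 73.172665
φ: 0.172665° → 10.35990′; 0.35990 × 60 = 21.594″
Longitude is negative → W; |value| = 176.218410
λ: whole degrees 176; 13.10460′ → 13′ and 6.276″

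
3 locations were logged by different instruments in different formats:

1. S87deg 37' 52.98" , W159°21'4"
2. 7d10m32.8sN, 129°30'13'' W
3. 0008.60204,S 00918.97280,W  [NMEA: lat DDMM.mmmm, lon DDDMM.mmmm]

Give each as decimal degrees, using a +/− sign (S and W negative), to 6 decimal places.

1. -87.631383, -159.351111
2. 7.175778, -129.503611
3. -0.143367, -9.316213

Point 1:
  Lat: 87° + 37/60 + 52.98/3600 = 87 + 0.616667 + 0.014717 = 87.6313833
  hemisphere S, so the sign is −
  Lon: 159 + 21/60 + 4/3600 = 159.3511111
  hemisphere W, so the sign is −
Point 2:
  φ: 7 + 10/60 + 32.8/3600 = 7.1757778
  N → positive
  Lon: 129° + 30/60 + 13/3600 = 129 + 0.500000 + 0.003611 = 129.5036111
  hemisphere W, so the sign is −
Point 3:
  φ: split at 2 digits → 00° and 8.60204′; 0 + 8.60204/60 = 0.1433673
  S ⇒ negate
  Longitude: degrees = first 3 digits = 9, minutes = 18.9728; 9 + 18.9728/60 = 9.3162133
  W → negative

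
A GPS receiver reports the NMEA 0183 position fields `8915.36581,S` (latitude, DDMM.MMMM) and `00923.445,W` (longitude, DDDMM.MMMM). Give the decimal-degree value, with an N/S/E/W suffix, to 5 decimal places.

Lat: degrees = first 2 digits = 89, minutes = 15.36581; 89 + 15.36581/60 = 89.256097
Lon: degrees = first 3 digits = 9, minutes = 23.445; 9 + 23.445/60 = 9.390750

89.25610° S, 9.39075° W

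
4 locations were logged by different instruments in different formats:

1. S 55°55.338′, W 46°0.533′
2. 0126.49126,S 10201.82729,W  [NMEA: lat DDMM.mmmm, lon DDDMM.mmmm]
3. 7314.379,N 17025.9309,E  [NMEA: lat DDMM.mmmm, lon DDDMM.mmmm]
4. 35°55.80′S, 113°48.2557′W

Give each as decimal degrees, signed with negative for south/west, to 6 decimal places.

1. -55.922300, -46.008883
2. -1.441521, -102.030455
3. 73.239650, 170.432182
4. -35.930000, -113.804262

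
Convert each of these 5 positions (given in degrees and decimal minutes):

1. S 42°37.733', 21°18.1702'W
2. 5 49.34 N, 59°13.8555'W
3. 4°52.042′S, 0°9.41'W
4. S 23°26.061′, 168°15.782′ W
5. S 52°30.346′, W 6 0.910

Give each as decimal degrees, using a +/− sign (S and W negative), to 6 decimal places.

1. -42.628883, -21.302837
2. 5.822333, -59.230925
3. -4.867367, -0.156833
4. -23.434350, -168.263033
5. -52.505767, -6.015167

Point 1:
  Lat: 37.733′ = 0.628883°; total 42.6288833
  S → negative
  Longitude: 21 + 18.1702/60 = 21.3028367
  hemisphere W, so the sign is −
Point 2:
  Latitude: 49.34′ = 0.822333°; total 5.8223333
  N → positive
  Lon: 59 + 13.8555/60 = 59.2309250
  hemisphere W, so the sign is −
Point 3:
  Latitude: 4 + 52.042/60 = 4.8673667
  S ⇒ negate
  λ: 9.41′ = 0.156833°; total 0.1568333
  hemisphere W, so the sign is −
Point 4:
  φ: 23 + 26.061/60 = 23.4343500
  S → negative
  Lon: 168 + 15.782/60 = 168.2630333
  W ⇒ negate
Point 5:
  Latitude: 52 + 30.346/60 = 52.5057667
  hemisphere S, so the sign is −
  λ: 6 + 0.91/60 = 6.0151667
  W ⇒ negate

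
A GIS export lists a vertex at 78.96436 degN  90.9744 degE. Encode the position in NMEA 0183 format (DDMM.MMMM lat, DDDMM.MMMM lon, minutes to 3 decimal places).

Lat: 78° + 0.964360 × 60 = 78° 57.86160′
λ: 90° + 0.974400 × 60 = 90° 58.46400′

7857.862,N / 09058.464,E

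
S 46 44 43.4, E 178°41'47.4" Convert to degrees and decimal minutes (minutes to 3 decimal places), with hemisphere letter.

46° 44.723′ S, 178° 41.790′ E

Lat: seconds/60 = 0.72333; minutes = 44 + 0.72333 = 44.72333
Longitude: 41 + 47.4/60 = 41.79000′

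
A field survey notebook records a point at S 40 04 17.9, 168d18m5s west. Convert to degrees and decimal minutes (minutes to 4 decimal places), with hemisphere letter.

Lat: seconds/60 = 0.29833; minutes = 4 + 0.29833 = 4.298333
Longitude: 18 + 5/60 = 18.083333′

40° 4.2983′ S, 168° 18.0833′ W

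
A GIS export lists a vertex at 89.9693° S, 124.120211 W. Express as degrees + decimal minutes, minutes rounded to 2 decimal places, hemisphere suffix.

Latitude: 89° + 0.969300 × 60 = 89° 58.1580′
Longitude: minutes = (124.120211 − 124) × 60 = 7.2127

89° 58.16′ S, 124° 7.21′ W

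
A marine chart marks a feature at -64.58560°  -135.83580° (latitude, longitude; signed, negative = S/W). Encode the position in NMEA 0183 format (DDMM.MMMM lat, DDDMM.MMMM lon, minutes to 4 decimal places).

Latitude is negative → S; |value| = 64.585600
φ: minutes = (64.585600 − 64) × 60 = 35.136000
Longitude is negative → W; |value| = 135.835800
λ: fractional part 0.835800 → 50.148000 minutes

6435.1360,S / 13550.1480,W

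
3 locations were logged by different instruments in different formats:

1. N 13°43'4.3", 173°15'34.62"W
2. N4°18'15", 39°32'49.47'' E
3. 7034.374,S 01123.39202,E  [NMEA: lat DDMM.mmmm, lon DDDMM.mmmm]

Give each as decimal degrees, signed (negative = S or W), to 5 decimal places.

Point 1:
  Lat: 13 + 43/60 + 4.3/3600 = 13.717861
  N ⇒ keep positive
  Lon: 173° + 15/60 + 34.62/3600 = 173 + 0.250000 + 0.009617 = 173.259617
  hemisphere W, so the sign is −
Point 2:
  Latitude: 4 + 18/60 + 15/3600 = 4.304167
  N ⇒ keep positive
  Longitude: 39 + 32/60 + 49.47/3600 = 39.547075
  E ⇒ keep positive
Point 3:
  Lat: degrees = first 2 digits = 70, minutes = 34.374; 70 + 34.374/60 = 70.572900
  S → negative
  Lon: degrees = first 3 digits = 11, minutes = 23.39202; 11 + 23.39202/60 = 11.389867
  E → positive

1. 13.71786, -173.25962
2. 4.30417, 39.54708
3. -70.57290, 11.38987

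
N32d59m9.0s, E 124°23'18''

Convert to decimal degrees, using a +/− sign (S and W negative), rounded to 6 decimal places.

φ: 32° + 59/60 + 9/3600 = 32 + 0.983333 + 0.002500 = 32.9858333
N → positive
λ: 23′ + 18″ = 23.30000′; 124 + 23.30000/60 = 124.3883333
E → positive

32.985833, 124.388333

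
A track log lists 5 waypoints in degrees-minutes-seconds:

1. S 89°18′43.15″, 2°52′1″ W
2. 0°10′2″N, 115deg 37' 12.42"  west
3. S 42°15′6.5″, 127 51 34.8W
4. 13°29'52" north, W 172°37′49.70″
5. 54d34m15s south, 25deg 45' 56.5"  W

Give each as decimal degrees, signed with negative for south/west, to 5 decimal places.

1. -89.31199, -2.86694
2. 0.16722, -115.62012
3. -42.25181, -127.85967
4. 13.49778, -172.63047
5. -54.57083, -25.76569

Point 1:
  Latitude: 89 + 18/60 + 43.15/3600 = 89.311986
  S ⇒ negate
  Lon: 2 + 52/60 + 1/3600 = 2.866944
  W → negative
Point 2:
  Lat: 0 + 10/60 + 2/3600 = 0.167222
  N ⇒ keep positive
  λ: 37′ + 12.42″ = 37.20700′; 115 + 37.20700/60 = 115.620117
  hemisphere W, so the sign is −
Point 3:
  φ: 15′ + 6.5″ = 15.10833′; 42 + 15.10833/60 = 42.251806
  S ⇒ negate
  λ: 51′ + 34.8″ = 51.58000′; 127 + 51.58000/60 = 127.859667
  W ⇒ negate
Point 4:
  φ: 13° + 29/60 + 52/3600 = 13 + 0.483333 + 0.014444 = 13.497778
  N ⇒ keep positive
  Longitude: 172° + 37/60 + 49.7/3600 = 172 + 0.616667 + 0.013806 = 172.630472
  W → negative
Point 5:
  Lat: 34′ + 15″ = 34.25000′; 54 + 34.25000/60 = 54.570833
  S → negative
  Longitude: 25° + 45/60 + 56.5/3600 = 25 + 0.750000 + 0.015694 = 25.765694
  W ⇒ negate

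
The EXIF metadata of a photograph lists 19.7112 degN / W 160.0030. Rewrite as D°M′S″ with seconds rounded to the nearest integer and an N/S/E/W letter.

19°42′40″ N, 160°00′11″ W

φ: 0.711200° → 42.67200′; 0.67200 × 60 = 40.32″
Longitude: 0.003000° → 0.18000′; 0.18000 × 60 = 10.80″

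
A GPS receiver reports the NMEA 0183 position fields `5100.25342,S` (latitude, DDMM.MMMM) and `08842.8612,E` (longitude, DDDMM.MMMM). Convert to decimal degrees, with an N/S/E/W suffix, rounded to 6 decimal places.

Latitude: degrees = first 2 digits = 51, minutes = 0.25342; 51 + 0.25342/60 = 51.0042237
Longitude: split at 3 digits → 088° and 42.8612′; 88 + 42.8612/60 = 88.7143533

51.004224° S, 88.714353° E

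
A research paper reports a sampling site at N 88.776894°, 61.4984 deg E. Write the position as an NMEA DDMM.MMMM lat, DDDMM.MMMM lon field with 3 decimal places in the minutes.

Latitude: minutes = (88.776894 − 88) × 60 = 46.61364
λ: minutes = (61.498400 − 61) × 60 = 29.90400

8846.614,N / 06129.904,E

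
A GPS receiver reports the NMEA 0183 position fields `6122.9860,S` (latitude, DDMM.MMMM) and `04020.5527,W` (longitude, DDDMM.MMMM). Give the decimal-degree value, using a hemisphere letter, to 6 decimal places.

61.383100° S, 40.342545° W

Lat: degrees = first 2 digits = 61, minutes = 22.986; 61 + 22.986/60 = 61.3831000
Lon: degrees = first 3 digits = 40, minutes = 20.5527; 40 + 20.5527/60 = 40.3425450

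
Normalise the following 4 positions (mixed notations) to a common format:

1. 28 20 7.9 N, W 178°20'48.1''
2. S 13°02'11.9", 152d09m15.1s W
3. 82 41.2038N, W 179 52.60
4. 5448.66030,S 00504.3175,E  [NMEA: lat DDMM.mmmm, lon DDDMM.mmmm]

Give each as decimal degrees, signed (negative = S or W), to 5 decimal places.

1. 28.33553, -178.34669
2. -13.03664, -152.15419
3. 82.68673, -179.87667
4. -54.81101, 5.07196

Point 1:
  Lat: 28 + 20/60 + 7.9/3600 = 28.335528
  N → positive
  λ: 20′ + 48.1″ = 20.80167′; 178 + 20.80167/60 = 178.346694
  W → negative
Point 2:
  φ: 2′ + 11.9″ = 2.19833′; 13 + 2.19833/60 = 13.036639
  hemisphere S, so the sign is −
  Lon: 152 + 9/60 + 15.1/3600 = 152.154194
  hemisphere W, so the sign is −
Point 3:
  Latitude: 82 + 41.2038/60 = 82.686730
  N ⇒ keep positive
  λ: 179 + 52.6/60 = 179.876667
  W → negative
Point 4:
  Latitude: degrees = first 2 digits = 54, minutes = 48.6603; 54 + 48.6603/60 = 54.811005
  S → negative
  Lon: split at 3 digits → 005° and 4.3175′; 5 + 4.3175/60 = 5.071958
  E → positive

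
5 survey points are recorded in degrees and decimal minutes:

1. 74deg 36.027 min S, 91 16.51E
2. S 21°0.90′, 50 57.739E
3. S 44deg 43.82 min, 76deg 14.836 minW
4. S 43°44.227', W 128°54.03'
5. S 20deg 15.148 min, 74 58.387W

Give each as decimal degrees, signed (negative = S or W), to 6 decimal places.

1. -74.600450, 91.275167
2. -21.015000, 50.962317
3. -44.730333, -76.247267
4. -43.737117, -128.900500
5. -20.252467, -74.973117

Point 1:
  φ: 36.027′ = 0.600450°; total 74.6004500
  hemisphere S, so the sign is −
  λ: 16.51′ = 0.275167°; total 91.2751667
  E ⇒ keep positive
Point 2:
  Latitude: 0.9′ = 0.015000°; total 21.0150000
  S → negative
  Longitude: 50 + 57.739/60 = 50.9623167
  E → positive
Point 3:
  Lat: 43.82′ = 0.730333°; total 44.7303333
  S ⇒ negate
  Lon: 14.836′ = 0.247267°; total 76.2472667
  hemisphere W, so the sign is −
Point 4:
  Lat: 43 + 44.227/60 = 43.7371167
  S → negative
  Longitude: 54.03′ = 0.900500°; total 128.9005000
  hemisphere W, so the sign is −
Point 5:
  Lat: 20 + 15.148/60 = 20.2524667
  S ⇒ negate
  λ: 74 + 58.387/60 = 74.9731167
  W → negative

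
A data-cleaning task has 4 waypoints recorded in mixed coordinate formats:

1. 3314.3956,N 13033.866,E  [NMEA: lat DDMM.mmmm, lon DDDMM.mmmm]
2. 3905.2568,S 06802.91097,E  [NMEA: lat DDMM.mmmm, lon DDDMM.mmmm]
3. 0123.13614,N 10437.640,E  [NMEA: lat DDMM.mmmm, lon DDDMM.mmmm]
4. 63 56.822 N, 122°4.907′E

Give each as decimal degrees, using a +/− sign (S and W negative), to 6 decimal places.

1. 33.239927, 130.564433
2. -39.087613, 68.048516
3. 1.385602, 104.627333
4. 63.947033, 122.081783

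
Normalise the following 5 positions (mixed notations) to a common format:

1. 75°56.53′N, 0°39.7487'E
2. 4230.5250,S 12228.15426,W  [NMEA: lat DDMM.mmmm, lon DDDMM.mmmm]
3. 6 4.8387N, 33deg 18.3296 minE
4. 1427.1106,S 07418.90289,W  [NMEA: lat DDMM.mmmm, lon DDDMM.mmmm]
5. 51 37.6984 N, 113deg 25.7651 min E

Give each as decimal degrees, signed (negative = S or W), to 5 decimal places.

1. 75.94217, 0.66248
2. -42.50875, -122.46924
3. 6.08065, 33.30549
4. -14.45184, -74.31505
5. 51.62831, 113.42942

Point 1:
  Latitude: 56.53′ = 0.942167°; total 75.942167
  N ⇒ keep positive
  λ: 0 + 39.7487/60 = 0.662478
  E → positive
Point 2:
  Latitude: split at 2 digits → 42° and 30.525′; 42 + 30.525/60 = 42.508750
  S ⇒ negate
  Longitude: degrees = first 3 digits = 122, minutes = 28.15426; 122 + 28.15426/60 = 122.469238
  W → negative
Point 3:
  Lat: 4.8387′ = 0.080645°; total 6.080645
  N → positive
  Longitude: 33 + 18.3296/60 = 33.305493
  E ⇒ keep positive
Point 4:
  Latitude: degrees = first 2 digits = 14, minutes = 27.1106; 14 + 27.1106/60 = 14.451843
  S → negative
  Lon: degrees = first 3 digits = 74, minutes = 18.90289; 74 + 18.90289/60 = 74.315048
  W → negative
Point 5:
  Lat: 37.6984′ = 0.628307°; total 51.628307
  N ⇒ keep positive
  Lon: 113 + 25.7651/60 = 113.429418
  E ⇒ keep positive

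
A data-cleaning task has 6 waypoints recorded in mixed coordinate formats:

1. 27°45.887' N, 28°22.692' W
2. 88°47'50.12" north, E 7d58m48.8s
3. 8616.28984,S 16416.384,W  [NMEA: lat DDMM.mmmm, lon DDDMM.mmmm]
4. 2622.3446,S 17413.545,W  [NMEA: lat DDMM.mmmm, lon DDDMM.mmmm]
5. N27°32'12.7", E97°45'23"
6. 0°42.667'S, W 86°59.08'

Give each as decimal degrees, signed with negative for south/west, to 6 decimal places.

Point 1:
  φ: 27 + 45.887/60 = 27.7647833
  N → positive
  Lon: 28 + 22.692/60 = 28.3782000
  W ⇒ negate
Point 2:
  φ: 47′ + 50.12″ = 47.83533′; 88 + 47.83533/60 = 88.7972556
  N ⇒ keep positive
  λ: 58′ + 48.8″ = 58.81333′; 7 + 58.81333/60 = 7.9802222
  E → positive
Point 3:
  Lat: split at 2 digits → 86° and 16.28984′; 86 + 16.28984/60 = 86.2714973
  S → negative
  Longitude: degrees = first 3 digits = 164, minutes = 16.384; 164 + 16.384/60 = 164.2730667
  hemisphere W, so the sign is −
Point 4:
  Latitude: degrees = first 2 digits = 26, minutes = 22.3446; 26 + 22.3446/60 = 26.3724100
  S ⇒ negate
  Lon: split at 3 digits → 174° and 13.545′; 174 + 13.545/60 = 174.2257500
  W ⇒ negate
Point 5:
  φ: 27° + 32/60 + 12.7/3600 = 27 + 0.533333 + 0.003528 = 27.5368611
  N → positive
  Lon: 97 + 45/60 + 23/3600 = 97.7563889
  E → positive
Point 6:
  φ: 42.667′ = 0.711117°; total 0.7111167
  S ⇒ negate
  Longitude: 59.08′ = 0.984667°; total 86.9846667
  W → negative

1. 27.764783, -28.378200
2. 88.797256, 7.980222
3. -86.271497, -164.273067
4. -26.372410, -174.225750
5. 27.536861, 97.756389
6. -0.711117, -86.984667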